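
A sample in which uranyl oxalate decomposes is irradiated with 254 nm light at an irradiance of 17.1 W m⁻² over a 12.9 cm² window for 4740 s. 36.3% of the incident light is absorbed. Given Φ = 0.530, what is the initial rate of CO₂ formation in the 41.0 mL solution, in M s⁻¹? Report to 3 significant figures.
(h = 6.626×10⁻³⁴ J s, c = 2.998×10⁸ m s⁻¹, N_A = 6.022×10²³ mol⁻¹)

Photon energy at 254 nm: hc/λ = (6.626×10⁻³⁴)(2.998×10⁸)/(254×10⁻⁹) = 7.821×10⁻¹⁹ J.
Energy delivered: (17.1 W m⁻²)(12.9×10⁻⁴ m²)(4740 s) = 104.6 J.
Photons incident: 104.6 / 7.821×10⁻¹⁹ = 1.337×10²⁰, i.e. 1.337×10²⁰/6.022×10²³ = 2.220×10⁻⁴ mol.
Photons absorbed: 0.363 × 2.220×10⁻⁴ = 8.059×10⁻⁵ mol.
Product formed: 0.530 × 8.059×10⁻⁵ = 4.271×10⁻⁵ mol.
Rate: 4.271×10⁻⁵ mol / (4740 s × 0.041 L) = 2.20×10⁻⁷ M s⁻¹.

2.20×10⁻⁷ M s⁻¹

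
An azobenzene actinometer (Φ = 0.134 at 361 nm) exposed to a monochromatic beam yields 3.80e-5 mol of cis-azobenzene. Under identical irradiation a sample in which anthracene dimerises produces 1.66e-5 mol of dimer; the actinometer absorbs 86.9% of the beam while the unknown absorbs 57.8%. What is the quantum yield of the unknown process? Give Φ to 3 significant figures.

Φ = 0.0880

Photons absorbed by the actinometer: 3.80e-5 / 0.134 = 2.836e-4 mol.
Incident flux: 2.836e-4 / 0.869 = 3.264e-4 einstein.
Absorbed by unknown: 0.578 × 3.264e-4 = 1.887e-4 mol.
Φ(unknown) = 1.66e-5 / 1.887e-4 = 0.0880.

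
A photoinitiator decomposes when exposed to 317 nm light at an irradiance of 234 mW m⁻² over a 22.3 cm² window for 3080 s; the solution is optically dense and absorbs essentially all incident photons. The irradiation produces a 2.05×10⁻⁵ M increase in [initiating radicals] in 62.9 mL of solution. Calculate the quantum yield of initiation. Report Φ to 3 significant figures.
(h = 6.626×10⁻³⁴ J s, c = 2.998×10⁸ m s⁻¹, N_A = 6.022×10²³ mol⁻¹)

Φ = 0.303

Product: (2.05×10⁻⁵ M)(0.0629 L) = 1.289×10⁻⁶ mol.
Photon energy at 317 nm: hc/λ = (6.626×10⁻³⁴)(2.998×10⁸)/(317×10⁻⁹) = 6.266×10⁻¹⁹ J.
Energy delivered: (234 mW m⁻²)(22.3×10⁻⁴ m²)(3080 s) = 1.607 J.
Photons incident: 1.607 / 6.266×10⁻¹⁹ = 2.565×10¹⁸, i.e. 2.565×10¹⁸/6.022×10²³ = 4.259×10⁻⁶ mol.
Φ = 1.289×10⁻⁶ mol / 4.259×10⁻⁶ mol photons = 0.303.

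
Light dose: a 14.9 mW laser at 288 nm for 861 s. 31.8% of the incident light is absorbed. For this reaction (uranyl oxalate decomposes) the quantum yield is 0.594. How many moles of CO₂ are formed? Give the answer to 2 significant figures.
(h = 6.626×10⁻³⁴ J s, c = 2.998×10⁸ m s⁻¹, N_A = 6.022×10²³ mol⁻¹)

5.8×10⁻⁶ mol

Photon energy at 288 nm: hc/λ = (6.626×10⁻³⁴)(2.998×10⁸)/(288×10⁻⁹) = 6.897×10⁻¹⁹ J.
Energy delivered: (14.9 mW)(861 s) = 12.83 J.
Photons incident: 12.83 / 6.897×10⁻¹⁹ = 1.860×10¹⁹, i.e. 1.860×10¹⁹/6.022×10²³ = 3.089×10⁻⁵ mol.
Photons absorbed: 0.318 × 3.089×10⁻⁵ = 9.823×10⁻⁶ mol.
Product: Φ × n_abs = 0.594 × 9.823×10⁻⁶ = 5.835×10⁻⁶ mol.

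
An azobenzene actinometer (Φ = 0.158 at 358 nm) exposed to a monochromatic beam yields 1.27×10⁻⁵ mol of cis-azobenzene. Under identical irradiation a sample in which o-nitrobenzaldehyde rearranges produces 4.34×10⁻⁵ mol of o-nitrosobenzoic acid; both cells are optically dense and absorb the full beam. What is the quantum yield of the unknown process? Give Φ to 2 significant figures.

Photons absorbed by the actinometer: 1.27×10⁻⁵ / 0.158 = 8.038×10⁻⁵ mol.
Φ(unknown) = 4.34×10⁻⁵ / 8.038×10⁻⁵ = 0.54.

Φ = 0.54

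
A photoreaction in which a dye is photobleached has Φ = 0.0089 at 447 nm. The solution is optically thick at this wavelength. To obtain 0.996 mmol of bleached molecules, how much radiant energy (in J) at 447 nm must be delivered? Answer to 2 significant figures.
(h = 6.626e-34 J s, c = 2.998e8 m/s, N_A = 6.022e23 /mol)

Product: 0.996 mmol = 9.96e-4 mol.
Photons that must be absorbed: 9.96e-4 / 0.0089 = 0.1119 mol.
Photon energy: hc/λ = 4.444e-19 J; per mole, 2.676e5 J mol⁻¹.
Energy required: 0.1119 × 2.676e5 = 3.0e4 J.

3.0e4 J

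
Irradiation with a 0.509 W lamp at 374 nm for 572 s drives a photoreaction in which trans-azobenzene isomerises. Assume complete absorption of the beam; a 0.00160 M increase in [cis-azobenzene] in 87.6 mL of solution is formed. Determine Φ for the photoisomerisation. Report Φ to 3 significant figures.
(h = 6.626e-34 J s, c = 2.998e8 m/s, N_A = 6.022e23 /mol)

Product: (0.00160 M)(0.0876 L) = 1.402e-4 mol.
Photon energy at 374 nm: hc/λ = (6.626e-34)(2.998e8)/(374e-9) = 5.311e-19 J.
Energy delivered: (0.509 W)(572 s) = 291.1 J.
Photons incident: 291.1 / 5.311e-19 = 5.481e20, i.e. 5.481e20/6.022e23 = 9.102e-4 mol.
Φ = 1.402e-4 mol / 9.102e-4 mol photons = 0.154.

Φ = 0.154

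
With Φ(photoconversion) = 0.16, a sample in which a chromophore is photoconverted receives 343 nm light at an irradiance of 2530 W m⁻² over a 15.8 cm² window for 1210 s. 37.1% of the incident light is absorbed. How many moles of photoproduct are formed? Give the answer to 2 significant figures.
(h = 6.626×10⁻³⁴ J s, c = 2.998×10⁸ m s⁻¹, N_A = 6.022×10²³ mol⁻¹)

Photon energy at 343 nm: hc/λ = (6.626×10⁻³⁴)(2.998×10⁸)/(343×10⁻⁹) = 5.791×10⁻¹⁹ J.
Energy delivered: (2530 W m⁻²)(15.8×10⁻⁴ m²)(1210 s) = 4837 J.
Photons incident: 4837 / 5.791×10⁻¹⁹ = 8.353×10²¹, i.e. 8.353×10²¹/6.022×10²³ = 0.01387 mol.
Photons absorbed: 0.371 × 0.01387 = 0.005146 mol.
Product: Φ × n_abs = 0.16 × 0.005146 = 8.234×10⁻⁴ mol.

8.2×10⁻⁴ mol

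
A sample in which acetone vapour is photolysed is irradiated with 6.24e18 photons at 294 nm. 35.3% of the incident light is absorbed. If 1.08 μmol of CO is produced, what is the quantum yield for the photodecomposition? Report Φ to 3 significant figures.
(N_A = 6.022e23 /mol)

Φ = 0.295

Product: 1.08 μmol = 1.08e-6 mol.
Moles of photons: 6.24e18 / 6.022e23 = 1.036e-5 mol.
Photons absorbed: 0.353 × 1.036e-5 = 3.657e-6 mol.
Φ = 1.08e-6 mol / 3.657e-6 mol photons = 0.295.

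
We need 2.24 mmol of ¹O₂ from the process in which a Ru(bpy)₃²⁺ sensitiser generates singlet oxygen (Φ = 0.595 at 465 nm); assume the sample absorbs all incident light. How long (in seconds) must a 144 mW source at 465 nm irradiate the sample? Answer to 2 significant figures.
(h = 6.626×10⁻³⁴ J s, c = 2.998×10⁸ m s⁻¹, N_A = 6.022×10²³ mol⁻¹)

t ≈ 6700 s

Product: 2.24 mmol = 0.00224 mol.
Photons that must be absorbed: 0.00224 / 0.595 = 0.003765 mol.
Photon energy: hc/λ = 4.272×10⁻¹⁹ J; per mole, 2.573×10⁵ J mol⁻¹.
Energy required: 0.003765 × 2.573×10⁵ = 968.7 J.
Time: 968.7 J / 0.144 W = 6700 s.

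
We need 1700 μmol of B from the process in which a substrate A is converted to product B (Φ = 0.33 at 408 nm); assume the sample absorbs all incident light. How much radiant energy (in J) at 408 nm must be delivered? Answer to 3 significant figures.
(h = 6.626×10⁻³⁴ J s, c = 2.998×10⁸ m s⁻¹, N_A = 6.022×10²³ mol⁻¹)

Product: 1700 μmol = 0.00170 mol.
Photons that must be absorbed: 0.00170 / 0.33 = 0.005152 mol.
Photon energy: hc/λ = 4.869×10⁻¹⁹ J; per mole, 2.932×10⁵ J mol⁻¹.
Energy required: 0.005152 × 2.932×10⁵ = 1510 J.

1510 J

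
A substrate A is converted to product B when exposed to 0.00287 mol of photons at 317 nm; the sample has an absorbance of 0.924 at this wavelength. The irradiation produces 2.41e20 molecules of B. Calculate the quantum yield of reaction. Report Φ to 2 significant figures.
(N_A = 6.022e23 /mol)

Product: 2.41e20 / 6.022e23 = 4.002e-4 mol.
Fraction absorbed: 1 − 10^(−0.924) = 0.8809.
Photons absorbed: 0.8809 × 0.00287 = 0.002528 mol.
Φ = 4.002e-4 mol / 0.002528 mol photons = 0.16.

Φ = 0.16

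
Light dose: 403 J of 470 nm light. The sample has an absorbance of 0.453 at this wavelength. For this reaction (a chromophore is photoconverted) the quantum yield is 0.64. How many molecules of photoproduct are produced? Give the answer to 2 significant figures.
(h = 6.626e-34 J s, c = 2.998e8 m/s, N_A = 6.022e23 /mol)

Photon energy at 470 nm: hc/λ = (6.626e-34)(2.998e8)/(470e-9) = 4.227e-19 J.
Photons incident: 403 / 4.227e-19 = 9.534e20, i.e. 9.534e20/6.022e23 = 0.001583 mol.
Fraction absorbed: 1 − 10^(−0.453) = 0.6476.
Photons absorbed: 0.6476 × 0.001583 = 0.001025 mol.
Product: Φ × n_abs = 0.64 × 0.001025 = 6.560e-4 mol.
As a count: 6.560e-4 × 6.022e23 = 4.0e20.

4.0e20 molecules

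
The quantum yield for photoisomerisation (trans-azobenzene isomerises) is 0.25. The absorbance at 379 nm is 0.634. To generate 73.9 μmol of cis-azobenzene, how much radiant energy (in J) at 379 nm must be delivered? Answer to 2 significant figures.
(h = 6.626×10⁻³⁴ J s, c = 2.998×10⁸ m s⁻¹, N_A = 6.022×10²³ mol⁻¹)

120 J

Product: 73.9 μmol = 7.39×10⁻⁵ mol.
Photons that must be absorbed: 7.39×10⁻⁵ / 0.25 = 2.956×10⁻⁴ mol.
Fraction absorbed: 1 − 10^(−0.634) = 0.7677.
Incident photons needed: 2.956×10⁻⁴ / 0.7677 = 3.850×10⁻⁴ mol.
Photon energy: hc/λ = 5.241×10⁻¹⁹ J; per mole, 3.156×10⁵ J mol⁻¹.
Energy required: 3.850×10⁻⁴ × 3.156×10⁵ = 120 J.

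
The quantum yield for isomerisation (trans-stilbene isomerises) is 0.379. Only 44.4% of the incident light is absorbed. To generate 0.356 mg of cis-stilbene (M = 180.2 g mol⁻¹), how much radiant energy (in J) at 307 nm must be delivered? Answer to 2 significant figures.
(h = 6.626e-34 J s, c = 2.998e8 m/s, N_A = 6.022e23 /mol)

4.6 J

Product: 0.356 mg / 180.2 g mol⁻¹ = 1.976e-6 mol.
Photons that must be absorbed: 1.976e-6 / 0.379 = 5.214e-6 mol.
Incident photons needed: 5.214e-6 / 0.444 = 1.174e-5 mol.
Photon energy: hc/λ = 6.471e-19 J; per mole, 3.897e5 J mol⁻¹.
Energy required: 1.174e-5 × 3.897e5 = 4.6 J.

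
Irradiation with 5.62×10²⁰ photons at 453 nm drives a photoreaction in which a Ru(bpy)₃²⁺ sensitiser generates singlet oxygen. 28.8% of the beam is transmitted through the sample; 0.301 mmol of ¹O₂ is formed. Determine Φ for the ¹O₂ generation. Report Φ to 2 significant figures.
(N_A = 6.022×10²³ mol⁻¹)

Product: 0.301 mmol = 3.01×10⁻⁴ mol.
Moles of photons: 5.62×10²⁰ / 6.022×10²³ = 9.332×10⁻⁴ mol.
Fraction absorbed: 1 − 28.8/100 = 0.7120.
Photons absorbed: 0.7120 × 9.332×10⁻⁴ = 6.644×10⁻⁴ mol.
Φ = 3.01×10⁻⁴ mol / 6.644×10⁻⁴ mol photons = 0.45.

Φ = 0.45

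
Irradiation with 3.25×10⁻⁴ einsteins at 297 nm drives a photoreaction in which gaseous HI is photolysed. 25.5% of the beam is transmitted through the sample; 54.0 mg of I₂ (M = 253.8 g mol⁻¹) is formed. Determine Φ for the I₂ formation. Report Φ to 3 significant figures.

Φ = 0.879

Product: 54.0 mg / 253.8 g mol⁻¹ = 2.128×10⁻⁴ mol.
Fraction absorbed: 1 − 25.5/100 = 0.7450.
Photons absorbed: 0.7450 × 3.25×10⁻⁴ = 2.421×10⁻⁴ mol.
Φ = 2.128×10⁻⁴ mol / 2.421×10⁻⁴ mol photons = 0.879.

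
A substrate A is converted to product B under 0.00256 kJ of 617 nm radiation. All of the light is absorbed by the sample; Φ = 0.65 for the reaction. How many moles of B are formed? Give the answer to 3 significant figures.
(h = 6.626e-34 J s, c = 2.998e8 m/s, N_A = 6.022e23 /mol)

8.58e-6 mol

Photon energy at 617 nm: hc/λ = (6.626e-34)(2.998e8)/(617e-9) = 3.220e-19 J.
Incident energy: 0.00256 kJ = 2.56 J.
Photons incident: 2.56 / 3.220e-19 = 7.950e18, i.e. 7.950e18/6.022e23 = 1.320e-5 mol.
Product: Φ × n_abs = 0.65 × 1.320e-5 = 8.580e-6 mol.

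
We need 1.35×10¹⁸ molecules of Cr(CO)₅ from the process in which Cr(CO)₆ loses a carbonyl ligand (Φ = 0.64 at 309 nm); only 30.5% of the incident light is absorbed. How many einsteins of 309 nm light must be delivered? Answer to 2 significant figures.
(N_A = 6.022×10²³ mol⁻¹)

1.1×10⁻⁵ einstein

Product: 1.35×10¹⁸ / 6.022×10²³ = 2.242×10⁻⁶ mol.
Photons that must be absorbed: 2.242×10⁻⁶ / 0.64 = 3.503×10⁻⁶ mol.
Incident photons needed: 3.503×10⁻⁶ / 0.305 = 1.149×10⁻⁵ mol.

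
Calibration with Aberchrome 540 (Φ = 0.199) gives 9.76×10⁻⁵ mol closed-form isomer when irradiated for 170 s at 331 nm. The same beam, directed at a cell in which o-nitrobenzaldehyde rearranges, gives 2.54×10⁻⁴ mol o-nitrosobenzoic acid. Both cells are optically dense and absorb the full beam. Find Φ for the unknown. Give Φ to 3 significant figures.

Photons absorbed by the actinometer: 9.76×10⁻⁵ / 0.199 = 4.905×10⁻⁴ mol.
Φ(unknown) = 2.54×10⁻⁴ / 4.905×10⁻⁴ = 0.518.

Φ = 0.518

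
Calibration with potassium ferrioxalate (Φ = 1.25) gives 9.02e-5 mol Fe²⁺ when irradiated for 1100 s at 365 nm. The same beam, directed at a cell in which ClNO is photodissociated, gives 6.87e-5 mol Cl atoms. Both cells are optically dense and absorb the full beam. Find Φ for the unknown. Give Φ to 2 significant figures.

Photons absorbed by the actinometer: 9.02e-5 / 1.25 = 7.216e-5 mol.
Φ(unknown) = 6.87e-5 / 7.216e-5 = 0.95.

Φ = 0.95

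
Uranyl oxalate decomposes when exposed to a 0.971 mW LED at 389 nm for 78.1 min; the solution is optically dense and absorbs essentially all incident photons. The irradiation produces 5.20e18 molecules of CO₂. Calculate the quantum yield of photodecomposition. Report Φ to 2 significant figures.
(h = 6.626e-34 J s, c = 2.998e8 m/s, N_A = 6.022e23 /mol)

Product: 5.20e18 / 6.022e23 = 8.635e-6 mol.
Photon energy at 389 nm: hc/λ = (6.626e-34)(2.998e8)/(389e-9) = 5.107e-19 J.
Energy delivered: (0.971 mW)(4686 s) = 4.550 J.
Photons incident: 4.550 / 5.107e-19 = 8.909e18, i.e. 8.909e18/6.022e23 = 1.479e-5 mol.
Φ = 8.635e-6 mol / 1.479e-5 mol photons = 0.58.

Φ = 0.58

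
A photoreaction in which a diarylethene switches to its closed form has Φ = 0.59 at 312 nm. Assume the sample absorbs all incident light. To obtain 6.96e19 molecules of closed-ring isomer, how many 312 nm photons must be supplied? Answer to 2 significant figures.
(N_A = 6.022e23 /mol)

1.2e20 photons

Product: 6.96e19 / 6.022e23 = 1.156e-4 mol.
Photons that must be absorbed: 1.156e-4 / 0.59 = 1.959e-4 mol.
Photon count: 1.959e-4 × 6.022e23 = 1.2e20.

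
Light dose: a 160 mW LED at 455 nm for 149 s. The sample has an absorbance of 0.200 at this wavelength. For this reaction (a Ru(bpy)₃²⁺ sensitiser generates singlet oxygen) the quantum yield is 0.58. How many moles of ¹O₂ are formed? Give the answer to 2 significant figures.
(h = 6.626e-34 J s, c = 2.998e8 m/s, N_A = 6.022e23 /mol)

1.9e-5 mol

Photon energy at 455 nm: hc/λ = (6.626e-34)(2.998e8)/(455e-9) = 4.366e-19 J.
Energy delivered: (160 mW)(149 s) = 23.84 J.
Photons incident: 23.84 / 4.366e-19 = 5.460e19, i.e. 5.460e19/6.022e23 = 9.067e-5 mol.
Fraction absorbed: 1 − 10^(−0.200) = 0.3690.
Photons absorbed: 0.3690 × 9.067e-5 = 3.346e-5 mol.
Product: Φ × n_abs = 0.58 × 3.346e-5 = 1.941e-5 mol.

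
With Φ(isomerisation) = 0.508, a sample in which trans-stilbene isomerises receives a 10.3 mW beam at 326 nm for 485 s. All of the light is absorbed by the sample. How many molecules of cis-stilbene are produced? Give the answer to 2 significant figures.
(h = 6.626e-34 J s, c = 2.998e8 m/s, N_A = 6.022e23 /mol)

Photon energy at 326 nm: hc/λ = (6.626e-34)(2.998e8)/(326e-9) = 6.093e-19 J.
Energy delivered: (10.3 mW)(485 s) = 4.996 J.
Photons incident: 4.996 / 6.093e-19 = 8.200e18, i.e. 8.200e18/6.022e23 = 1.362e-5 mol.
Product: Φ × n_abs = 0.508 × 1.362e-5 = 6.919e-6 mol.
As a count: 6.919e-6 × 6.022e23 = 4.2e18.

4.2e18 molecules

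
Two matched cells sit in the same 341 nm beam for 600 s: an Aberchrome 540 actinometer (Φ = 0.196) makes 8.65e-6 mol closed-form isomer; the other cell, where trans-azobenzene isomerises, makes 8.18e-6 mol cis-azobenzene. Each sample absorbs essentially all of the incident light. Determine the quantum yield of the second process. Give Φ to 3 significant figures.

Φ = 0.185

Photons absorbed by the actinometer: 8.65e-6 / 0.196 = 4.413e-5 mol.
Φ(unknown) = 8.18e-6 / 4.413e-5 = 0.185.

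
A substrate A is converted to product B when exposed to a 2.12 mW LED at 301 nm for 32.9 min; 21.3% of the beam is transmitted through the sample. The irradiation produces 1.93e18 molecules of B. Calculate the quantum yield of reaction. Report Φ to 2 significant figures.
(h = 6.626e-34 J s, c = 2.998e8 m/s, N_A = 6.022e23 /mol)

Product: 1.93e18 / 6.022e23 = 3.205e-6 mol.
Photon energy at 301 nm: hc/λ = (6.626e-34)(2.998e8)/(301e-9) = 6.600e-19 J.
Energy delivered: (2.12 mW)(1974 s) = 4.185 J.
Photons incident: 4.185 / 6.600e-19 = 6.341e18, i.e. 6.341e18/6.022e23 = 1.053e-5 mol.
Fraction absorbed: 1 − 21.3/100 = 0.7870.
Photons absorbed: 0.7870 × 1.053e-5 = 8.287e-6 mol.
Φ = 3.205e-6 mol / 8.287e-6 mol photons = 0.39.

Φ = 0.39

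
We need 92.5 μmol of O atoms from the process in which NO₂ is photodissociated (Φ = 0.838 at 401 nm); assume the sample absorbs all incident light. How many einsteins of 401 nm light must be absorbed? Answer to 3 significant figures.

1.10e-4 einstein

Product: 92.5 μmol = 9.25e-5 mol.
Photons that must be absorbed: 9.25e-5 / 0.838 = 1.104e-4 mol.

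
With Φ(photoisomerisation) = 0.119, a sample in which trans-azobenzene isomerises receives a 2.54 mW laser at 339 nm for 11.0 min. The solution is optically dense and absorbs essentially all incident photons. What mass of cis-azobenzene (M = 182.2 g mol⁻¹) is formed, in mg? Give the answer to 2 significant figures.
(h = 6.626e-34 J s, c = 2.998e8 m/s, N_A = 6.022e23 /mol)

Photon energy at 339 nm: hc/λ = (6.626e-34)(2.998e8)/(339e-9) = 5.860e-19 J.
Energy delivered: (2.54 mW)(660 s) = 1.676 J.
Photons incident: 1.676 / 5.860e-19 = 2.860e18, i.e. 2.860e18/6.022e23 = 4.749e-6 mol.
Product: Φ × n_abs = 0.119 × 4.749e-6 = 5.651e-7 mol.
Mass: 5.651e-7 × 182.2 = 1.030e-4 g = 0.10 mg.

0.10 mg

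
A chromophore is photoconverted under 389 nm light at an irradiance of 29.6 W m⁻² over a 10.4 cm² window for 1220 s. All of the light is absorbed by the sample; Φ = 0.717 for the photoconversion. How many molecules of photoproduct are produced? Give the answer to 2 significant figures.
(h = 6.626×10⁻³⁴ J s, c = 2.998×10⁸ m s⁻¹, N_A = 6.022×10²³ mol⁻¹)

Photon energy at 389 nm: hc/λ = (6.626×10⁻³⁴)(2.998×10⁸)/(389×10⁻⁹) = 5.107×10⁻¹⁹ J.
Energy delivered: (29.6 W m⁻²)(10.4×10⁻⁴ m²)(1220 s) = 37.56 J.
Photons incident: 37.56 / 5.107×10⁻¹⁹ = 7.355×10¹⁹, i.e. 7.355×10¹⁹/6.022×10²³ = 1.221×10⁻⁴ mol.
Product: Φ × n_abs = 0.717 × 1.221×10⁻⁴ = 8.755×10⁻⁵ mol.
As a count: 8.755×10⁻⁵ × 6.022×10²³ = 5.3×10¹⁹.

5.3×10¹⁹ molecules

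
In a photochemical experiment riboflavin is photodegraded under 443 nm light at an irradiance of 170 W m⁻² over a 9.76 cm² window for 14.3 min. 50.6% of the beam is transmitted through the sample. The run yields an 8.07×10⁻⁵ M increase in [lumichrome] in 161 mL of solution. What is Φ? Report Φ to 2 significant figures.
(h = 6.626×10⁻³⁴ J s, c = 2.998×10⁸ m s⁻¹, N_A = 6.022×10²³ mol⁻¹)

Φ = 0.050

Product: (8.07×10⁻⁵ M)(0.161 L) = 1.299×10⁻⁵ mol.
Photon energy at 443 nm: hc/λ = (6.626×10⁻³⁴)(2.998×10⁸)/(443×10⁻⁹) = 4.484×10⁻¹⁹ J.
Energy delivered: (170 W m⁻²)(9.76×10⁻⁴ m²)(858 s) = 142.4 J.
Photons incident: 142.4 / 4.484×10⁻¹⁹ = 3.176×10²⁰, i.e. 3.176×10²⁰/6.022×10²³ = 5.274×10⁻⁴ mol.
Fraction absorbed: 1 − 50.6/100 = 0.4940.
Photons absorbed: 0.4940 × 5.274×10⁻⁴ = 2.605×10⁻⁴ mol.
Φ = 1.299×10⁻⁵ mol / 2.605×10⁻⁴ mol photons = 0.050.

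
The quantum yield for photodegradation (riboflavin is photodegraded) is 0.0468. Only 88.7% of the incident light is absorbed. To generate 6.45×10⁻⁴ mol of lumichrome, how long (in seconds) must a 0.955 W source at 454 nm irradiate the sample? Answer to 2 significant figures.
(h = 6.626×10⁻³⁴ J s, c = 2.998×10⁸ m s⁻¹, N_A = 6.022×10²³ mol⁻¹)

t ≈ 4300 s

Photons that must be absorbed: 6.45×10⁻⁴ / 0.0468 = 0.01378 mol.
Incident photons needed: 0.01378 / 0.887 = 0.01554 mol.
Photon energy: hc/λ = 4.375×10⁻¹⁹ J; per mole, 2.635×10⁵ J mol⁻¹.
Energy required: 0.01554 × 2.635×10⁵ = 4095 J.
Time: 4095 J / 0.955 W = 4300 s.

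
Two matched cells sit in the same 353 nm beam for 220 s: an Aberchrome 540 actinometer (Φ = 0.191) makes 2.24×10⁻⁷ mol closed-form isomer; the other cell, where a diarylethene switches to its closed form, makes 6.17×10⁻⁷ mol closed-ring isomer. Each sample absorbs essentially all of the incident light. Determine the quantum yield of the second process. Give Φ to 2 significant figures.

Φ = 0.53

Photons absorbed by the actinometer: 2.24×10⁻⁷ / 0.191 = 1.173×10⁻⁶ mol.
Φ(unknown) = 6.17×10⁻⁷ / 1.173×10⁻⁶ = 0.53.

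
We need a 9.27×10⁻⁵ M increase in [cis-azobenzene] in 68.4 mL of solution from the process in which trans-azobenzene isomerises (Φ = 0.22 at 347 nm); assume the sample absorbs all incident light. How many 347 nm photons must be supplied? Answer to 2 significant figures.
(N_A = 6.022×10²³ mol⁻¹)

1.7×10¹⁹ photons

Product: (9.27×10⁻⁵ M)(0.0684 L) = 6.341×10⁻⁶ mol.
Photons that must be absorbed: 6.341×10⁻⁶ / 0.22 = 2.882×10⁻⁵ mol.
Photon count: 2.882×10⁻⁵ × 6.022×10²³ = 1.7×10¹⁹.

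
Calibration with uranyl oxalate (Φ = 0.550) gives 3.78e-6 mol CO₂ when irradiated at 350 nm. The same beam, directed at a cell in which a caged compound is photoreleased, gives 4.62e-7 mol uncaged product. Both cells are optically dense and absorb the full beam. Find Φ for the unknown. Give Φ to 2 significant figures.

Φ = 0.067

Photons absorbed by the actinometer: 3.78e-6 / 0.550 = 6.873e-6 mol.
Φ(unknown) = 4.62e-7 / 6.873e-6 = 0.067.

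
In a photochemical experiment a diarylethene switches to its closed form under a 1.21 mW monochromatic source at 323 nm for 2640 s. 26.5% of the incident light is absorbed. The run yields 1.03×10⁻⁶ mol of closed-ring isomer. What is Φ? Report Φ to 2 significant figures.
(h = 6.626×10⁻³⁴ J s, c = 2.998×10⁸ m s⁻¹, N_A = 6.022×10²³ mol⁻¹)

Φ = 0.45

Photon energy at 323 nm: hc/λ = (6.626×10⁻³⁴)(2.998×10⁸)/(323×10⁻⁹) = 6.150×10⁻¹⁹ J.
Energy delivered: (1.21 mW)(2640 s) = 3.194 J.
Photons incident: 3.194 / 6.150×10⁻¹⁹ = 5.193×10¹⁸, i.e. 5.193×10¹⁸/6.022×10²³ = 8.623×10⁻⁶ mol.
Photons absorbed: 0.265 × 8.623×10⁻⁶ = 2.285×10⁻⁶ mol.
Φ = 1.03×10⁻⁶ mol / 2.285×10⁻⁶ mol photons = 0.45.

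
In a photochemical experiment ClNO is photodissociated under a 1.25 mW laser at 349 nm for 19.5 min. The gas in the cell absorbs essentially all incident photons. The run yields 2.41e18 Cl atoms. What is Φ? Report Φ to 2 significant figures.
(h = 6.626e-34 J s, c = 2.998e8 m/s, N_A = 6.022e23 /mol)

Product: 2.41e18 / 6.022e23 = 4.002e-6 mol.
Photon energy at 349 nm: hc/λ = (6.626e-34)(2.998e8)/(349e-9) = 5.692e-19 J.
Energy delivered: (1.25 mW)(1170 s) = 1.463 J.
Photons incident: 1.463 / 5.692e-19 = 2.570e18, i.e. 2.570e18/6.022e23 = 4.268e-6 mol.
Φ = 4.002e-6 mol / 4.268e-6 mol photons = 0.94.

Φ = 0.94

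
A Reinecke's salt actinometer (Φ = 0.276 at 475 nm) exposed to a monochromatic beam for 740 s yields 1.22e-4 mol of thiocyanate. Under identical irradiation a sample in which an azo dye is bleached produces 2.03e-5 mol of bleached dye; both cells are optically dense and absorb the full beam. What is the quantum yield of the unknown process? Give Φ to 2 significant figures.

Photons absorbed by the actinometer: 1.22e-4 / 0.276 = 4.420e-4 mol.
Φ(unknown) = 2.03e-5 / 4.420e-4 = 0.046.

Φ = 0.046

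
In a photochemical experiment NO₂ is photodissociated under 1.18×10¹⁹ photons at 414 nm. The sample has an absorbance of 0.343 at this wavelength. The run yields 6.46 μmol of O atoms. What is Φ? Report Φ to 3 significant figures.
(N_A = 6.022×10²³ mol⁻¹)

Product: 6.46 μmol = 6.46×10⁻⁶ mol.
Moles of photons: 1.18×10¹⁹ / 6.022×10²³ = 1.959×10⁻⁵ mol.
Fraction absorbed: 1 − 10^(−0.343) = 0.5461.
Photons absorbed: 0.5461 × 1.959×10⁻⁵ = 1.070×10⁻⁵ mol.
Φ = 6.46×10⁻⁶ mol / 1.070×10⁻⁵ mol photons = 0.604.

Φ = 0.604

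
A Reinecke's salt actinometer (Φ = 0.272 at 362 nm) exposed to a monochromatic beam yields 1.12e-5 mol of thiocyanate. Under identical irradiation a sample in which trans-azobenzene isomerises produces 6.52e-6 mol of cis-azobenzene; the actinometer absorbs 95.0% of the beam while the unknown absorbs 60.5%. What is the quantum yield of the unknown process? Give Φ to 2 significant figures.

Φ = 0.25

Photons absorbed by the actinometer: 1.12e-5 / 0.272 = 4.118e-5 mol.
Incident flux: 4.118e-5 / 0.950 = 4.335e-5 einstein.
Absorbed by unknown: 0.605 × 4.335e-5 = 2.623e-5 mol.
Φ(unknown) = 6.52e-6 / 2.623e-5 = 0.25.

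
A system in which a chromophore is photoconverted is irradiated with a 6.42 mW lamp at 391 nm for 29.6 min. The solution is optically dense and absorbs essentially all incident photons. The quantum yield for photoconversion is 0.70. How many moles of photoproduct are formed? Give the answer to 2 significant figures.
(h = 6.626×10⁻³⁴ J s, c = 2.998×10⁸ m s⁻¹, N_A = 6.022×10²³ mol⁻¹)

Photon energy at 391 nm: hc/λ = (6.626×10⁻³⁴)(2.998×10⁸)/(391×10⁻⁹) = 5.080×10⁻¹⁹ J.
Energy delivered: (6.42 mW)(1776 s) = 11.40 J.
Photons incident: 11.40 / 5.080×10⁻¹⁹ = 2.244×10¹⁹, i.e. 2.244×10¹⁹/6.022×10²³ = 3.726×10⁻⁵ mol.
Product: Φ × n_abs = 0.70 × 3.726×10⁻⁵ = 2.608×10⁻⁵ mol.

2.6×10⁻⁵ mol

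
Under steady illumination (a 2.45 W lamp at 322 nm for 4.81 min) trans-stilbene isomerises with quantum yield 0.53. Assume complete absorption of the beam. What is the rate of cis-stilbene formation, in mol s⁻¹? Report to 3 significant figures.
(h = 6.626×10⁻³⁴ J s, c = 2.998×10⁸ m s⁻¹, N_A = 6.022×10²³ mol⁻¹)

3.50×10⁻⁶ mol s⁻¹

Photon energy at 322 nm: hc/λ = (6.626×10⁻³⁴)(2.998×10⁸)/(322×10⁻⁹) = 6.169×10⁻¹⁹ J.
Energy delivered: (2.45 W)(288.6 s) = 707.1 J.
Photons incident: 707.1 / 6.169×10⁻¹⁹ = 1.146×10²¹, i.e. 1.146×10²¹/6.022×10²³ = 0.001903 mol.
Product formed: 0.53 × 0.001903 = 0.001009 mol.
Rate: 0.001009 / 288.6 s = 3.50×10⁻⁶ mol s⁻¹.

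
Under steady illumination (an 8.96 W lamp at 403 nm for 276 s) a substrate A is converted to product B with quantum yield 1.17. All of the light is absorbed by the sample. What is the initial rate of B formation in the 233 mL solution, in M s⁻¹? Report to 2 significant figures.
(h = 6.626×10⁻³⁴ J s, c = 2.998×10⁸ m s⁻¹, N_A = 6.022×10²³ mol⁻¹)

1.5×10⁻⁴ M s⁻¹

Photon energy at 403 nm: hc/λ = (6.626×10⁻³⁴)(2.998×10⁸)/(403×10⁻⁹) = 4.929×10⁻¹⁹ J.
Energy delivered: (8.96 W)(276 s) = 2473 J.
Photons incident: 2473 / 4.929×10⁻¹⁹ = 5.017×10²¹, i.e. 5.017×10²¹/6.022×10²³ = 0.008331 mol.
Product formed: 1.17 × 0.008331 = 0.009747 mol.
Rate: 0.009747 mol / (276 s × 0.233 L) = 1.5×10⁻⁴ M s⁻¹.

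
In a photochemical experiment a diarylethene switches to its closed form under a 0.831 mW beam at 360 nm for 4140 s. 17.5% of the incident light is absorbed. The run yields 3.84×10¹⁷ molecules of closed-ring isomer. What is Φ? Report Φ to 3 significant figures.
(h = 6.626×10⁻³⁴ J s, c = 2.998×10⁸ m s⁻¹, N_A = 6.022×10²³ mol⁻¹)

Product: 3.84×10¹⁷ / 6.022×10²³ = 6.377×10⁻⁷ mol.
Photon energy at 360 nm: hc/λ = (6.626×10⁻³⁴)(2.998×10⁸)/(360×10⁻⁹) = 5.518×10⁻¹⁹ J.
Energy delivered: (0.831 mW)(4140 s) = 3.440 J.
Photons incident: 3.440 / 5.518×10⁻¹⁹ = 6.234×10¹⁸, i.e. 6.234×10¹⁸/6.022×10²³ = 1.035×10⁻⁵ mol.
Photons absorbed: 0.175 × 1.035×10⁻⁵ = 1.811×10⁻⁶ mol.
Φ = 6.377×10⁻⁷ mol / 1.811×10⁻⁶ mol photons = 0.352.

Φ = 0.352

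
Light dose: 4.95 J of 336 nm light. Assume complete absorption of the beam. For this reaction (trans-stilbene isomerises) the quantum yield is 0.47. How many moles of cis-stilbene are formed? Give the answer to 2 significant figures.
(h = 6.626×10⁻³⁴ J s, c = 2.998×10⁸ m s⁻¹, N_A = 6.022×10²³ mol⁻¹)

6.5×10⁻⁶ mol

Photon energy at 336 nm: hc/λ = (6.626×10⁻³⁴)(2.998×10⁸)/(336×10⁻⁹) = 5.912×10⁻¹⁹ J.
Photons incident: 4.95 / 5.912×10⁻¹⁹ = 8.373×10¹⁸, i.e. 8.373×10¹⁸/6.022×10²³ = 1.390×10⁻⁵ mol.
Product: Φ × n_abs = 0.47 × 1.390×10⁻⁵ = 6.533×10⁻⁶ mol.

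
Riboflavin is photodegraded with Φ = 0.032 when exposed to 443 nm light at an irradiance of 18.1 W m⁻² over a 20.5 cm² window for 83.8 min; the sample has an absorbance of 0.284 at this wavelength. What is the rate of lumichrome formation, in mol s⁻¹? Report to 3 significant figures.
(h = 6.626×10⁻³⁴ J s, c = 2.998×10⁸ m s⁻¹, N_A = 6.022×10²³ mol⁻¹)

2.11×10⁻⁹ mol s⁻¹

Photon energy at 443 nm: hc/λ = (6.626×10⁻³⁴)(2.998×10⁸)/(443×10⁻⁹) = 4.484×10⁻¹⁹ J.
Energy delivered: (18.1 W m⁻²)(20.5×10⁻⁴ m²)(5028 s) = 186.6 J.
Photons incident: 186.6 / 4.484×10⁻¹⁹ = 4.161×10²⁰, i.e. 4.161×10²⁰/6.022×10²³ = 6.910×10⁻⁴ mol.
Fraction absorbed: 1 − 10^(−0.284) = 0.4800.
Photons absorbed: 0.4800 × 6.910×10⁻⁴ = 3.317×10⁻⁴ mol.
Product formed: 0.032 × 3.317×10⁻⁴ = 1.061×10⁻⁵ mol.
Rate: 1.061×10⁻⁵ / 5028 s = 2.11×10⁻⁹ mol s⁻¹.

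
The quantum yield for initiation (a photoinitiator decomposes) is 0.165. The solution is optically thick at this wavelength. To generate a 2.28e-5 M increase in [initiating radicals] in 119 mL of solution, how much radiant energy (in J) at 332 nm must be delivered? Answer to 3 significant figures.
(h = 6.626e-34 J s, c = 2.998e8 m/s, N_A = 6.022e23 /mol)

5.92 J

Product: (2.28e-5 M)(0.119 L) = 2.713e-6 mol.
Photons that must be absorbed: 2.713e-6 / 0.165 = 1.644e-5 mol.
Photon energy: hc/λ = 5.983e-19 J; per mole, 3.603e5 J mol⁻¹.
Energy required: 1.644e-5 × 3.603e5 = 5.92 J.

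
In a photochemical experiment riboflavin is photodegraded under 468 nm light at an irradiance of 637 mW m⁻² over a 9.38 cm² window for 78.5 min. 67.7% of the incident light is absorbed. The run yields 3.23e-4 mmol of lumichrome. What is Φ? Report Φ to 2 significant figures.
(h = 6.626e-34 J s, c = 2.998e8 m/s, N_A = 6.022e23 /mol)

Product: 3.23e-4 mmol = 3.23e-7 mol.
Photon energy at 468 nm: hc/λ = (6.626e-34)(2.998e8)/(468e-9) = 4.245e-19 J.
Energy delivered: (637 mW m⁻²)(9.38e-4 m²)(4710 s) = 2.814 J.
Photons incident: 2.814 / 4.245e-19 = 6.629e18, i.e. 6.629e18/6.022e23 = 1.101e-5 mol.
Photons absorbed: 0.677 × 1.101e-5 = 7.454e-6 mol.
Φ = 3.23e-7 mol / 7.454e-6 mol photons = 0.043.

Φ = 0.043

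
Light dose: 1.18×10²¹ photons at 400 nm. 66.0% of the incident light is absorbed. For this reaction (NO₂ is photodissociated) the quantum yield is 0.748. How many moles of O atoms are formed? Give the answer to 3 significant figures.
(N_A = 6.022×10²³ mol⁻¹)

Moles of photons: 1.18×10²¹ / 6.022×10²³ = 0.001959 mol.
Photons absorbed: 0.660 × 0.001959 = 0.001293 mol.
Product: Φ × n_abs = 0.748 × 0.001293 = 9.672×10⁻⁴ mol.

9.67×10⁻⁴ mol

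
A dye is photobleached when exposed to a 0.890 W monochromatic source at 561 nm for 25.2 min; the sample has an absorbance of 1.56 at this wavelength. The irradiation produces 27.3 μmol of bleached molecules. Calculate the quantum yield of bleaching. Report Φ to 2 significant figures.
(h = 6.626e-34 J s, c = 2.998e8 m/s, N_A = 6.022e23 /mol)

Φ = 0.0044

Product: 27.3 μmol = 2.73e-5 mol.
Photon energy at 561 nm: hc/λ = (6.626e-34)(2.998e8)/(561e-9) = 3.541e-19 J.
Energy delivered: (0.890 W)(1512 s) = 1346 J.
Photons incident: 1346 / 3.541e-19 = 3.801e21, i.e. 3.801e21/6.022e23 = 0.006312 mol.
Fraction absorbed: 1 − 10^(−1.56) = 0.9725.
Photons absorbed: 0.9725 × 0.006312 = 0.006138 mol.
Φ = 2.73e-5 mol / 0.006138 mol photons = 0.0044.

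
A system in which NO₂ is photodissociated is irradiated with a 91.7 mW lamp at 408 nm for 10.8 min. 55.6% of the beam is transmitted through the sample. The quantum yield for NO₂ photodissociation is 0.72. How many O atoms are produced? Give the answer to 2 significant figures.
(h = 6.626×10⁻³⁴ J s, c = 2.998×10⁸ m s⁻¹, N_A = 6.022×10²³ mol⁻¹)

Photon energy at 408 nm: hc/λ = (6.626×10⁻³⁴)(2.998×10⁸)/(408×10⁻⁹) = 4.869×10⁻¹⁹ J.
Energy delivered: (91.7 mW)(648 s) = 59.42 J.
Photons incident: 59.42 / 4.869×10⁻¹⁹ = 1.220×10²⁰, i.e. 1.220×10²⁰/6.022×10²³ = 2.026×10⁻⁴ mol.
Fraction absorbed: 1 − 55.6/100 = 0.4440.
Photons absorbed: 0.4440 × 2.026×10⁻⁴ = 8.995×10⁻⁵ mol.
Product: Φ × n_abs = 0.72 × 8.995×10⁻⁵ = 6.476×10⁻⁵ mol.
As a count: 6.476×10⁻⁵ × 6.022×10²³ = 3.9×10¹⁹.

3.9×10¹⁹ atoms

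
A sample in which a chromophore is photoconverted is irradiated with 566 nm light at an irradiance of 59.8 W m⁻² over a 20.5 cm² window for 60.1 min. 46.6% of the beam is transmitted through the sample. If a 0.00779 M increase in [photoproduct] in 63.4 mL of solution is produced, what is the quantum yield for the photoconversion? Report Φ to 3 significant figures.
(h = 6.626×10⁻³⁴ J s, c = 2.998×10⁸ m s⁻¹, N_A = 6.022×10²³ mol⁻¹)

Φ = 0.442

Product: (0.00779 M)(0.0634 L) = 4.939×10⁻⁴ mol.
Photon energy at 566 nm: hc/λ = (6.626×10⁻³⁴)(2.998×10⁸)/(566×10⁻⁹) = 3.510×10⁻¹⁹ J.
Energy delivered: (59.8 W m⁻²)(20.5×10⁻⁴ m²)(3606 s) = 442.1 J.
Photons incident: 442.1 / 3.510×10⁻¹⁹ = 1.260×10²¹, i.e. 1.260×10²¹/6.022×10²³ = 0.002092 mol.
Fraction absorbed: 1 − 46.6/100 = 0.5340.
Photons absorbed: 0.5340 × 0.002092 = 0.001117 mol.
Φ = 4.939×10⁻⁴ mol / 0.001117 mol photons = 0.442.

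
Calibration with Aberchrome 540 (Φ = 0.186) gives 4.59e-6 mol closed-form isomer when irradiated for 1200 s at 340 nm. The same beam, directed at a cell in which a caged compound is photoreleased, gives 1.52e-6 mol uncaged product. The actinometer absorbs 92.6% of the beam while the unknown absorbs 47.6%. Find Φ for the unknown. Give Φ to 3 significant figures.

Photons absorbed by the actinometer: 4.59e-6 / 0.186 = 2.468e-5 mol.
Incident flux: 2.468e-5 / 0.926 = 2.665e-5 einstein.
Absorbed by unknown: 0.476 × 2.665e-5 = 1.269e-5 mol.
Φ(unknown) = 1.52e-6 / 1.269e-5 = 0.120.

Φ = 0.120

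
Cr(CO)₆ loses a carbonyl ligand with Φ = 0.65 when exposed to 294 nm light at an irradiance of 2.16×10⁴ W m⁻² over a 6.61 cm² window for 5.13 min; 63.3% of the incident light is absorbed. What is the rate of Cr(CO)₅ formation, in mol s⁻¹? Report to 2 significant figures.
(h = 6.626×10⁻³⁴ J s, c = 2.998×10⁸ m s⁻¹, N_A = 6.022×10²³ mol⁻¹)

1.4×10⁻⁵ mol s⁻¹

Photon energy at 294 nm: hc/λ = (6.626×10⁻³⁴)(2.998×10⁸)/(294×10⁻⁹) = 6.757×10⁻¹⁹ J.
Energy delivered: (2.16×10⁴ W m⁻²)(6.61×10⁻⁴ m²)(307.8 s) = 4395 J.
Photons incident: 4395 / 6.757×10⁻¹⁹ = 6.504×10²¹, i.e. 6.504×10²¹/6.022×10²³ = 0.01080 mol.
Photons absorbed: 0.633 × 0.01080 = 0.006836 mol.
Product formed: 0.65 × 0.006836 = 0.004443 mol.
Rate: 0.004443 / 307.8 s = 1.4×10⁻⁵ mol s⁻¹.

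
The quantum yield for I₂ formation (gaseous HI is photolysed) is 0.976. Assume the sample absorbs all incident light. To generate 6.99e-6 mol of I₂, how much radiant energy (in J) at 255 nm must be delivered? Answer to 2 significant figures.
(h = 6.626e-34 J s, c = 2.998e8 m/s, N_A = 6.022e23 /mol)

Photons that must be absorbed: 6.99e-6 / 0.976 = 7.162e-6 mol.
Photon energy: hc/λ = 7.790e-19 J; per mole, 4.691e5 J mol⁻¹.
Energy required: 7.162e-6 × 4.691e5 = 3.4 J.

3.4 J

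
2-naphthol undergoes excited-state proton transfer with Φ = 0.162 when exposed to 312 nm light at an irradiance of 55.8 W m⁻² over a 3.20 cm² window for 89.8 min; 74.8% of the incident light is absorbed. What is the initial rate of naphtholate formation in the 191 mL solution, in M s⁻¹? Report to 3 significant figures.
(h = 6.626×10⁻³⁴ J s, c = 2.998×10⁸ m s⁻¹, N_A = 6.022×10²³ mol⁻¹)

Photon energy at 312 nm: hc/λ = (6.626×10⁻³⁴)(2.998×10⁸)/(312×10⁻⁹) = 6.367×10⁻¹⁹ J.
Energy delivered: (55.8 W m⁻²)(3.20×10⁻⁴ m²)(5388 s) = 96.21 J.
Photons incident: 96.21 / 6.367×10⁻¹⁹ = 1.511×10²⁰, i.e. 1.511×10²⁰/6.022×10²³ = 2.509×10⁻⁴ mol.
Photons absorbed: 0.748 × 2.509×10⁻⁴ = 1.877×10⁻⁴ mol.
Product formed: 0.162 × 1.877×10⁻⁴ = 3.041×10⁻⁵ mol.
Rate: 3.041×10⁻⁵ mol / (5388 s × 0.191 L) = 2.95×10⁻⁸ M s⁻¹.

2.95×10⁻⁸ M s⁻¹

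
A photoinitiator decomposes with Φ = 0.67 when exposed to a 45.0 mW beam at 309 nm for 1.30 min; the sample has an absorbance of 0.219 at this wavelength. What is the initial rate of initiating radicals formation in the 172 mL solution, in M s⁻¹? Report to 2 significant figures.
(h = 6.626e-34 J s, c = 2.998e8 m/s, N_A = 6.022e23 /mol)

1.8e-7 M s⁻¹

Photon energy at 309 nm: hc/λ = (6.626e-34)(2.998e8)/(309e-9) = 6.429e-19 J.
Energy delivered: (45.0 mW)(78 s) = 3.510 J.
Photons incident: 3.510 / 6.429e-19 = 5.460e18, i.e. 5.460e18/6.022e23 = 9.067e-6 mol.
Fraction absorbed: 1 − 10^(−0.219) = 0.3961.
Photons absorbed: 0.3961 × 9.067e-6 = 3.591e-6 mol.
Product formed: 0.67 × 3.591e-6 = 2.406e-6 mol.
Rate: 2.406e-6 mol / (78 s × 0.172 L) = 1.8e-7 M s⁻¹.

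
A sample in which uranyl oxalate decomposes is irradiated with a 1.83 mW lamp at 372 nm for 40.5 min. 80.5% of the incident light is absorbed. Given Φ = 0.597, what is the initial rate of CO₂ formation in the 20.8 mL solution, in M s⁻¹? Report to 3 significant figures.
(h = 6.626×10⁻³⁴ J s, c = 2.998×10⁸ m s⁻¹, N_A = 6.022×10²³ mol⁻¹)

Photon energy at 372 nm: hc/λ = (6.626×10⁻³⁴)(2.998×10⁸)/(372×10⁻⁹) = 5.340×10⁻¹⁹ J.
Energy delivered: (1.83 mW)(2430 s) = 4.447 J.
Photons incident: 4.447 / 5.340×10⁻¹⁹ = 8.328×10¹⁸, i.e. 8.328×10¹⁸/6.022×10²³ = 1.383×10⁻⁵ mol.
Photons absorbed: 0.805 × 1.383×10⁻⁵ = 1.113×10⁻⁵ mol.
Product formed: 0.597 × 1.113×10⁻⁵ = 6.645×10⁻⁶ mol.
Rate: 6.645×10⁻⁶ mol / (2430 s × 0.0208 L) = 1.31×10⁻⁷ M s⁻¹.

1.31×10⁻⁷ M s⁻¹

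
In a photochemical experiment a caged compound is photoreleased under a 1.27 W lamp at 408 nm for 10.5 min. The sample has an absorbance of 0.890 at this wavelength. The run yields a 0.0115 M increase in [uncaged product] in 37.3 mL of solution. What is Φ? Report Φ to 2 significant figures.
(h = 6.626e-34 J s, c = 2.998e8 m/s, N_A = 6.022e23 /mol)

Product: (0.0115 M)(0.0373 L) = 4.290e-4 mol.
Photon energy at 408 nm: hc/λ = (6.626e-34)(2.998e8)/(408e-9) = 4.869e-19 J.
Energy delivered: (1.27 W)(630 s) = 800.1 J.
Photons incident: 800.1 / 4.869e-19 = 1.643e21, i.e. 1.643e21/6.022e23 = 0.002728 mol.
Fraction absorbed: 1 − 10^(−0.890) = 0.8712.
Photons absorbed: 0.8712 × 0.002728 = 0.002377 mol.
Φ = 4.290e-4 mol / 0.002377 mol photons = 0.18.

Φ = 0.18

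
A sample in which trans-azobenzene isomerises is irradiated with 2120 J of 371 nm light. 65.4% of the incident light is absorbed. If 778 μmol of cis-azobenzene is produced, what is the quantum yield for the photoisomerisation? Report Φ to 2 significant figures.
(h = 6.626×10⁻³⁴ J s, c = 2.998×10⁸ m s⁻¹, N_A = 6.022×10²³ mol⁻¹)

Product: 778 μmol = 7.78×10⁻⁴ mol.
Photon energy at 371 nm: hc/λ = (6.626×10⁻³⁴)(2.998×10⁸)/(371×10⁻⁹) = 5.354×10⁻¹⁹ J.
Photons incident: 2120 / 5.354×10⁻¹⁹ = 3.960×10²¹, i.e. 3.960×10²¹/6.022×10²³ = 0.006576 mol.
Photons absorbed: 0.654 × 0.006576 = 0.004301 mol.
Φ = 7.78×10⁻⁴ mol / 0.004301 mol photons = 0.18.

Φ = 0.18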